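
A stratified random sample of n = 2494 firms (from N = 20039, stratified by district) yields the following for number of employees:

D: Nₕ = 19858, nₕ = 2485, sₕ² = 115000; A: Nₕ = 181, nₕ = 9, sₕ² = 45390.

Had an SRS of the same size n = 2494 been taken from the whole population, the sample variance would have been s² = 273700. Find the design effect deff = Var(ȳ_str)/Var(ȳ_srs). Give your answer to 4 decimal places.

Var(ȳ_str) = Σ Wₕ²(1−fₕ)sₕ²/nₕ with Wₕ = Nₕ/20039:
  D: (19858/20039)²·(1−2485/19858)·115000/2485 = 39.758472
  A: (181/20039)²·(1−9/181)·45390/9 = 0.39099626
  → Var(ȳ_str) = 40.149468.
Var(ȳ_srs) = (1 − 2494/20039)·273700/2494 = 96.085018.
deff = 40.149468 / 96.085018 = 0.4179.

0.4179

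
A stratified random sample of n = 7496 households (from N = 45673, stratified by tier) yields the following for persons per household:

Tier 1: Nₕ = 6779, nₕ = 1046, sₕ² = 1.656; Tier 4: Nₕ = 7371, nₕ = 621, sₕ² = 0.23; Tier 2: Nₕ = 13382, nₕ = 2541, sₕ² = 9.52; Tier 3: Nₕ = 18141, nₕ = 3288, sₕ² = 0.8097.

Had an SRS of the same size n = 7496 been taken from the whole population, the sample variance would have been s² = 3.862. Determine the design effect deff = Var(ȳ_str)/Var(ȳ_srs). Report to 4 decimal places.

0.7679

Var(ȳ_str) = Σ Wₕ²(1−fₕ)sₕ²/nₕ with Wₕ = Nₕ/45673:
  Tier 1: (6779/45673)²·(1−1046/6779)·1.656/1046 = 2.9495594 × 10^-5
  Tier 4: (7371/45673)²·(1−621/7371)·0.23/621 = 8.8337955 × 10^-6
  Tier 2: (13382/45673)²·(1−2541/13382)·9.52/2541 = 2.605575 × 10^-4
  Tier 3: (18141/45673)²·(1−3288/18141)·0.8097/3288 = 3.18089 × 10^-5
  → Var(ȳ_str) = 3.3069579 × 10^-4.
Var(ȳ_srs) = (1 − 7496/45673)·3.862/7496 = 4.3065049 × 10^-4.
deff = (3.3069579 × 10^-4) / (4.3065049 × 10^-4) = 0.7679.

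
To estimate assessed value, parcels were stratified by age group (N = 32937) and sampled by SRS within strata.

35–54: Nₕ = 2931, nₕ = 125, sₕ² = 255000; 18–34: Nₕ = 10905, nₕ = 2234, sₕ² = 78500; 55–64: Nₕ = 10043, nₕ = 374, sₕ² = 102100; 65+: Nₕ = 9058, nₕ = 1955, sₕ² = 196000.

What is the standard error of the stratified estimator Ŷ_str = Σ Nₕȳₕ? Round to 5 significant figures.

230350

Var(Ŷ_str) = Σₕ Nₕ²(1 − fₕ)sₕ²/nₕ.
35–54: 2931²·(1 − 125/2931)·255000/125 = 1.6777747 × 10^10.
18–34: 10905²·(1 − 2234/10905)·78500/2234 = 3.3226251 × 10^9.
55–64: 10043²·(1 − 374/10043)·102100/374 = 2.6509355 × 10^10.
65+: 9058²·(1 − 1955/9058)·196000/1955 = 6.4503524 × 10^9.
Sum = 5.306008 × 10^10.
SE = √(5.306008 × 10^10) = 230350.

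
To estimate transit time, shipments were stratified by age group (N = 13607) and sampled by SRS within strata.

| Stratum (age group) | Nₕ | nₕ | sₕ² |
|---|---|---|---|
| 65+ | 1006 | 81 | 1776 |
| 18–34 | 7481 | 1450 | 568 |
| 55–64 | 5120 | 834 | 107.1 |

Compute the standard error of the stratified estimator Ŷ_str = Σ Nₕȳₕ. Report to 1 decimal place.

Var(Ŷ_str) = Σₕ Nₕ²(1 − fₕ)sₕ²/nₕ.
65+: 1006²·(1 − 81/1006)·1776/81 = 2.040317 × 10^7.
18–34: 7481²·(1 − 1450/7481)·568/1450 = 1.7673775 × 10^7.
55–64: 5120²·(1 − 834/5120)·107.1/834 = 2.8180296 × 10^6.
Sum = 4.0894975 × 10^7.
SE = √(4.0894975 × 10^7) = 6394.9.

6394.9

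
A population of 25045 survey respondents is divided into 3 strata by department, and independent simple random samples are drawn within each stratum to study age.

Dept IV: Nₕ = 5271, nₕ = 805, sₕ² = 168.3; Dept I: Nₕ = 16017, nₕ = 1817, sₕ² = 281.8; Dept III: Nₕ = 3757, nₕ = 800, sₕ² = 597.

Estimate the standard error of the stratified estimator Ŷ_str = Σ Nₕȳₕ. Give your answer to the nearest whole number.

6963

Var(Ŷ_str) = Σₕ Nₕ²(1 − fₕ)sₕ²/nₕ.
Dept IV: 5271²·(1 − 805/5271)·168.3/805 = 4.9215281 × 10^6.
Dept I: 16017²·(1 − 1817/16017)·281.8/1817 = 3.5274071 × 10^7.
Dept III: 3757²·(1 − 800/3757)·597/800 = 8.2904263 × 10^6.
Sum = 4.8486025 × 10^7.
SE = √(4.8486025 × 10^7) = 6963.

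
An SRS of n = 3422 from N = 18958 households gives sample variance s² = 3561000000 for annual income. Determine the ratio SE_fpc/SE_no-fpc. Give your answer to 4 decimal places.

f = n/N = 3422/18958 = 0.18050427.
SE_no-fpc = √(s²/n) = 1020.1076; SE_fpc = √((1−f)s²/n) = 923.46264.
Ratio = √(1−f) = 0.90526003.

0.9053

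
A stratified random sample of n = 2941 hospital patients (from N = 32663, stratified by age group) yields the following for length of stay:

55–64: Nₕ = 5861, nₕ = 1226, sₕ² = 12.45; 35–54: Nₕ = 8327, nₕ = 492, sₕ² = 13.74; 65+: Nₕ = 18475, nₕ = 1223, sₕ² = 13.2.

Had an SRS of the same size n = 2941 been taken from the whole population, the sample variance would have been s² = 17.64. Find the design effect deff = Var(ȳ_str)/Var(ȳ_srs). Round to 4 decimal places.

0.9511

Var(ȳ_str) = Σ Wₕ²(1−fₕ)sₕ²/nₕ with Wₕ = Nₕ/32663:
  55–64: (5861/32663)²·(1−1226/5861)·12.45/1226 = 2.5857599 × 10^-4
  35–54: (8327/32663)²·(1−492/8327)·13.74/492 = 0.0017078002
  65+: (18475/32663)²·(1−1223/18475)·13.2/1223 = 0.0032244766
  → Var(ȳ_str) = 0.0051908528.
Var(ȳ_srs) = (1 − 2941/32663)·17.64/2941 = 0.0054578993.
deff = 0.0051908528 / 0.0054578993 = 0.9511.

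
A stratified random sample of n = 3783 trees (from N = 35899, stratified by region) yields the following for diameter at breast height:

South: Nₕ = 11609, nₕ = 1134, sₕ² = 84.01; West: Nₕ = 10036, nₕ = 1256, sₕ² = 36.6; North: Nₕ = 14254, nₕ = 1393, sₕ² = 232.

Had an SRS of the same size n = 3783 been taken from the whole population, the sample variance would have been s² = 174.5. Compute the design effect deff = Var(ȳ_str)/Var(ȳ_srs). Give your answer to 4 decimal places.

0.7918

Var(ȳ_str) = Σ Wₕ²(1−fₕ)sₕ²/nₕ with Wₕ = Nₕ/35899:
  South: (11609/35899)²·(1−1134/11609)·84.01/1134 = 0.0069904007
  West: (10036/35899)²·(1−1256/10036)·36.6/1256 = 0.0019924247
  North: (14254/35899)²·(1−1393/14254)·232/1393 = 0.023691015
  → Var(ȳ_str) = 0.03267384.
Var(ȳ_srs) = (1 − 3783/35899)·174.5/3783 = 0.041266552.
deff = 0.03267384 / 0.041266552 = 0.7918.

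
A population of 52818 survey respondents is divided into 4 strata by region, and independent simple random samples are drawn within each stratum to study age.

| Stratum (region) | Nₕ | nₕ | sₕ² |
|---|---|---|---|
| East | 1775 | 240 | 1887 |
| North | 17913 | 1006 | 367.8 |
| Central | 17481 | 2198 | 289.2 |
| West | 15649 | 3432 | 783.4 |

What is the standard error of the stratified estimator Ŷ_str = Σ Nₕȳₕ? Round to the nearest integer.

Var(Ŷ_str) = Σₕ Nₕ²(1 − fₕ)sₕ²/nₕ.
East: 1775²·(1 − 240/1775)·1887/240 = 2.1422364 × 10^7.
North: 17913²·(1 − 1006/17913)·367.8/1006 = 1.1072575 × 10^8.
Central: 17481²·(1 − 2198/17481)·289.2/2198 = 3.5151631 × 10^7.
West: 15649²·(1 − 3432/15649)·783.4/3432 = 4.3640272 × 10^7.
Sum = 2.1094002 × 10^8.
SE = √(2.1094002 × 10^8) = 14524.

14524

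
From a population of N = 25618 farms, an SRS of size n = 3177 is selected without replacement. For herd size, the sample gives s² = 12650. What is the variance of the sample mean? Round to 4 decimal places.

3.4880

Under SRS without replacement, Var(ȳ) = (1 − f)·s²/n with f = n/N = 3177/25618 = 0.12401436.
Var(ȳ) = (1 − 0.12401436)·12650/3177 = 0.87598564·3.9817438 = 3.4879504.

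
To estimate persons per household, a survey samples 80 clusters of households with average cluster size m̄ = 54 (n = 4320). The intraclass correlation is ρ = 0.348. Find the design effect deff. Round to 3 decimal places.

deff = 1 + (54 − 1)·0.348 = 1 + 18.444 = 19.444.

19.444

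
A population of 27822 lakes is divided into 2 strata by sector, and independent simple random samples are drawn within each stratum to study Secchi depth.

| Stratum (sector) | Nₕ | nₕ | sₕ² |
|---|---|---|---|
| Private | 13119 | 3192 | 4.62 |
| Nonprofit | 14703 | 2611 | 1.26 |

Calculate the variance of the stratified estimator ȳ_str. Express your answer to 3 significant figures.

Var(ȳ_str) = Σₕ Wₕ²(1 − fₕ)sₕ²/nₕ with Wₕ = Nₕ/N, N = 27822.
Private: Wₕ = 0.47153332; term = 0.47153332²·(1 − 0.24331123)·4.62/3192 = 2.4351244 × 10^-4.
Nonprofit: Wₕ = 0.52846668; term = 0.52846668²·(1 − 0.17758281)·1.26/2611 = 1.1083861 × 10^-4.
Sum = 3.5435105 × 10^-4.

3.54 × 10^-4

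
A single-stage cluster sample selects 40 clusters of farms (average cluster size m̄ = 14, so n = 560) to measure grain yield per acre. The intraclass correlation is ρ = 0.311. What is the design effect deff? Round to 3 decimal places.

5.043

deff = 1 + (14 − 1)·0.311 = 1 + 4.043 = 5.043.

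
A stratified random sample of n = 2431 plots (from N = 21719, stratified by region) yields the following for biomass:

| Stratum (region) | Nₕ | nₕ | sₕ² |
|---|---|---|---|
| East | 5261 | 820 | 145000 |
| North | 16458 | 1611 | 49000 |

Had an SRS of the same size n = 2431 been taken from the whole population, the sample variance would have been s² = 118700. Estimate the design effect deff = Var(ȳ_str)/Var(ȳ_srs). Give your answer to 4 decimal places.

0.5653

Var(ȳ_str) = Σ Wₕ²(1−fₕ)sₕ²/nₕ with Wₕ = Nₕ/21719:
  East: (5261/21719)²·(1−820/5261)·145000/820 = 8.7583758
  North: (16458/21719)²·(1−1611/16458)·49000/1611 = 15.755662
  → Var(ȳ_str) = 24.514038.
Var(ȳ_srs) = (1 − 2431/21719)·118700/2431 = 43.362382.
deff = 24.514038 / 43.362382 = 0.5653.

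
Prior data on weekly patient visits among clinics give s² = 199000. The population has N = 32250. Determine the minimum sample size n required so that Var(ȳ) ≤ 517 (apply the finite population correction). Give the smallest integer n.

Without fpc, n₀ = s²/D = 199000/517 = 384.9130.
With fpc, (1 − n/N)·s²/n ≤ D requires n ≥ n₀/(1 + n₀/N) = 384.9130/(1 + 384.9130/32250) = 380.3731.
Rounding up, n = 381.

381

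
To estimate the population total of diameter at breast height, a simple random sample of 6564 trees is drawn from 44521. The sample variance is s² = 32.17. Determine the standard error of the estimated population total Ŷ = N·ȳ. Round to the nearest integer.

2878

Var(Ŷ) = N²·Var(ȳ) = N²·(1 − n/N)·s²/n.
f = 6564/44521 = 0.14743604; Var(ȳ) = 0.85256396·32.17/6564 = 0.0041783947.
Var(Ŷ) = 44521² · 0.0041783947 = 8.2820774 × 10^6.
SE(Ŷ) = √(8.2820774 × 10^6) = 2878.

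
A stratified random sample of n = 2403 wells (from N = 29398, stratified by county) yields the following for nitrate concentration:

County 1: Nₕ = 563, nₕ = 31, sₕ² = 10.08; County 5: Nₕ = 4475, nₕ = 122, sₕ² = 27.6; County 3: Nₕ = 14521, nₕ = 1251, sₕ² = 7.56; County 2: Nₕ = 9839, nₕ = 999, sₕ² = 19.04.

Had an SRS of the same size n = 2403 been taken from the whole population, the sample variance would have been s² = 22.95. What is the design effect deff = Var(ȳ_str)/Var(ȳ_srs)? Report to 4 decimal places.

Var(ȳ_str) = Σ Wₕ²(1−fₕ)sₕ²/nₕ with Wₕ = Nₕ/29398:
  County 1: (563/29398)²·(1−31/563)·10.08/31 = 1.1268946 × 10^-4
  County 5: (4475/29398)²·(1−122/4475)·27.6/122 = 0.0050991218
  County 3: (14521/29398)²·(1−1251/14521)·7.56/1251 = 0.0013473994
  County 2: (9839/29398)²·(1−999/9839)·19.04/999 = 0.0019180906
  → Var(ȳ_str) = 0.0084773013.
Var(ȳ_srs) = (1 − 2403/29398)·22.95/2403 = 0.0087698964.
deff = 0.0084773013 / 0.0087698964 = 0.9666.

0.9666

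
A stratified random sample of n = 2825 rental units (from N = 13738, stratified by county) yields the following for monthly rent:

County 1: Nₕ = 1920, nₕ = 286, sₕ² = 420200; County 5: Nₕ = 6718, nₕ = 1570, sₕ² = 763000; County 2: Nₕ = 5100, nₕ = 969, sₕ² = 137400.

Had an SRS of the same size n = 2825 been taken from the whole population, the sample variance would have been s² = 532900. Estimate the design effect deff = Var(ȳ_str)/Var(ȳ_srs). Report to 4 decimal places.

Var(ȳ_str) = Σ Wₕ²(1−fₕ)sₕ²/nₕ with Wₕ = Nₕ/13738:
  County 1: (1920/13738)²·(1−286/1920)·420200/286 = 24.422846
  County 5: (6718/13738)²·(1−1570/6718)·763000/1570 = 89.054609
  County 2: (5100/13738)²·(1−969/5100)·137400/969 = 15.828556
  → Var(ȳ_str) = 129.30601.
Var(ȳ_srs) = (1 − 2825/13738)·532900/2825 = 149.84695.
deff = 129.30601 / 149.84695 = 0.8629.

0.8629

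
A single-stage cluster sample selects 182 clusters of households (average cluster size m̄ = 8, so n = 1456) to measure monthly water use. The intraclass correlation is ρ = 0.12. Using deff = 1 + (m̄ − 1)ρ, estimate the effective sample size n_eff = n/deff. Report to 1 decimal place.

791.3

deff = 1 + (8 − 1)·0.12 = 1 + 0.84 = 1.84.
n_eff = 1456 / 1.84 = 791.3.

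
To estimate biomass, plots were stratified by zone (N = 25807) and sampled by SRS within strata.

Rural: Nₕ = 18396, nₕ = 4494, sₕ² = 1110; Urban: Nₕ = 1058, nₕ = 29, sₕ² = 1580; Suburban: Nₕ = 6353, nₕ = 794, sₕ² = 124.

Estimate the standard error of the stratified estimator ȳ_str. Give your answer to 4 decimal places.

Var(ȳ_str) = Σₕ Wₕ²(1 − fₕ)sₕ²/nₕ with Wₕ = Nₕ/N, N = 25807.
Rural: Wₕ = 0.71282985; term = 0.71282985²·(1 − 0.24429224)·1110/4494 = 0.094845243.
Urban: Wₕ = 0.04099663; term = 0.04099663²·(1 − 0.02741021)·1580/29 = 0.089060492.
Suburban: Wₕ = 0.24617352; term = 0.24617352²·(1 − 0.12498032)·124/794 = 0.0082813601.
Sum = 0.1921871.
SE = √(0.1921871) = 0.4384.

0.4384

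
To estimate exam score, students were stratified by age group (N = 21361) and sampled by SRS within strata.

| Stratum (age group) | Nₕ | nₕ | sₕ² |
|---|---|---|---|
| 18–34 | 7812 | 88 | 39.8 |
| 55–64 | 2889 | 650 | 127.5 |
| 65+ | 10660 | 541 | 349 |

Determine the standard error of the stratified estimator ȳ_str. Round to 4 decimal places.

Var(ȳ_str) = Σₕ Wₕ²(1 − fₕ)sₕ²/nₕ with Wₕ = Nₕ/N, N = 21361.
18–34: Wₕ = 0.36571322; term = 0.36571322²·(1 − 0.01126472)·39.8/88 = 0.059808339.
55–64: Wₕ = 0.13524648; term = 0.13524648²·(1 − 0.22499135)·127.5/650 = 0.0027807075.
65+: Wₕ = 0.49904031; term = 0.49904031²·(1 − 0.05075047)·349/541 = 0.1525035.
Sum = 0.21509255.
SE = √(0.21509255) = 0.4638.

0.4638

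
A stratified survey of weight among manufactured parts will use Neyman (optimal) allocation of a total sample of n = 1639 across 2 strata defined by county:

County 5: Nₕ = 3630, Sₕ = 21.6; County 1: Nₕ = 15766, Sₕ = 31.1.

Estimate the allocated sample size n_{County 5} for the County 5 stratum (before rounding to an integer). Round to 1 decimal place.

Neyman allocation: nₕ = n·NₕSₕ / Σⱼ NⱼSⱼ.
Σ NⱼSⱼ = 3630·21.6 + 15766·31.1 = 568730.6.
n_{County 5} = 1639·3630·21.6 / 568730.6 = 226.0.

226.0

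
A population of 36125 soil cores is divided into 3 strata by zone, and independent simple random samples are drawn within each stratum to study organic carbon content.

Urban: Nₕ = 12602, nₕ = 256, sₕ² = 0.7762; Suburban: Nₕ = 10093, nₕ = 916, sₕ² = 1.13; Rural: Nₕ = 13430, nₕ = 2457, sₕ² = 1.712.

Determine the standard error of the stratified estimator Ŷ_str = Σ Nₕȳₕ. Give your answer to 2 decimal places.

829.87

Var(Ŷ_str) = Σₕ Nₕ²(1 − fₕ)sₕ²/nₕ.
Urban: 12602²·(1 − 256/12602)·0.7762/256 = 471736.44.
Suburban: 10093²·(1 − 916/10093)·1.13/916 = 114262.57.
Rural: 13430²·(1 − 2457/13430)·1.712/2457 = 102683.34.
Sum = 688682.35.
SE = √(688682.35) = 829.87.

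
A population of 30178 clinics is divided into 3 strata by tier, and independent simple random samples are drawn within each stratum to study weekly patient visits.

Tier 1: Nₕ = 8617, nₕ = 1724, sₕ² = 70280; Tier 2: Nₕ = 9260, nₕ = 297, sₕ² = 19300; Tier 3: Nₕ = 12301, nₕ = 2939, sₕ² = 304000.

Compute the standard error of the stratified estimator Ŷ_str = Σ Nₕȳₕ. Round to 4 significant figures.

Var(Ŷ_str) = Σₕ Nₕ²(1 − fₕ)sₕ²/nₕ.
Tier 1: 8617²·(1 − 1724/8617)·70280/1724 = 2.4213572 × 10^9.
Tier 2: 9260²·(1 − 297/9260)·19300/297 = 5.3934324 × 10^9.
Tier 3: 12301²·(1 − 2939/12301)·304000/2939 = 1.1911955 × 10^10.
Sum = 1.9726745 × 10^10.
SE = √(1.9726745 × 10^10) = 140500.

140500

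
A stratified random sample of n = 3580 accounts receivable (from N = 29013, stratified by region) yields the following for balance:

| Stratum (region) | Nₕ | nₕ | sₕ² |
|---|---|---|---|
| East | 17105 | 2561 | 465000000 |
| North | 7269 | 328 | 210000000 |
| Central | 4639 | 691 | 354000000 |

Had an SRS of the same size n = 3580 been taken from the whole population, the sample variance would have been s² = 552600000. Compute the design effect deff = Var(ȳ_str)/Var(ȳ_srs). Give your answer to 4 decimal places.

0.7626

Var(ȳ_str) = Σ Wₕ²(1−fₕ)sₕ²/nₕ with Wₕ = Nₕ/29013:
  East: (17105/29013)²·(1−2561/17105)·465000000/2561 = 53661.776
  North: (7269/29013)²·(1−328/7269)·210000000/328 = 38375.751
  Central: (4639/29013)²·(1−691/4639)·354000000/691 = 11146.575
  → Var(ȳ_str) = 103184.1.
Var(ȳ_srs) = (1 − 3580/29013)·552600000/3580 = 135310.91.
deff = 103184.1 / 135310.91 = 0.7626.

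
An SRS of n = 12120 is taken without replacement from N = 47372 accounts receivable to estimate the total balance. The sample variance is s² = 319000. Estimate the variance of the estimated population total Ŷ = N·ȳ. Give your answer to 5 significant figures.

4.3954 × 10^10

Var(Ŷ) = N²·Var(ȳ) = N²·(1 − n/N)·s²/n.
f = 12120/47372 = 0.25584734; Var(ȳ) = 0.74415266·319000/12120 = 19.586196.
Var(Ŷ) = 47372² · 19.586196 = 4.3953507 × 10^10.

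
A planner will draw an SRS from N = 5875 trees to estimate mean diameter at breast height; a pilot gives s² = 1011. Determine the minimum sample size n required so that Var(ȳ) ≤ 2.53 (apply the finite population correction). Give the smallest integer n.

375

Without fpc, n₀ = s²/D = 1011/2.53 = 399.6047.
With fpc, (1 − n/N)·s²/n ≤ D requires n ≥ n₀/(1 + n₀/N) = 399.6047/(1 + 399.6047/5875) = 374.1555.
Rounding up, n = 375.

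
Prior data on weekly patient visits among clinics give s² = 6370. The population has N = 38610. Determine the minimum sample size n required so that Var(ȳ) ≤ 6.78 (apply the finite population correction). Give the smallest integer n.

Without fpc, n₀ = s²/D = 6370/6.78 = 939.5280.
With fpc, (1 − n/N)·s²/n ≤ D requires n ≥ n₀/(1 + n₀/N) = 939.5280/(1 + 939.5280/38610) = 917.2088.
Rounding up, n = 918.

918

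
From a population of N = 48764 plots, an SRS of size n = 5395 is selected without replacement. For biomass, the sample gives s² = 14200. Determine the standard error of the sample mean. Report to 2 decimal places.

1.53

Under SRS without replacement, Var(ȳ) = (1 − f)·s²/n with f = n/N = 5395/48764 = 0.11063489.
Var(ȳ) = (1 − 0.11063489)·14200/5395 = 0.88936511·2.6320667 = 2.3408683.
SE(ȳ) = √(2.3408683) = 1.53.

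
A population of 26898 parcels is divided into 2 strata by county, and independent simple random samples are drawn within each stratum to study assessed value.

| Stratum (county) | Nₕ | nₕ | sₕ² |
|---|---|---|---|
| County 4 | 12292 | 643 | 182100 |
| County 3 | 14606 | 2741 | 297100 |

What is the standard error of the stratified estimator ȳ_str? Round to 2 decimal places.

Var(ȳ_str) = Σₕ Wₕ²(1 − fₕ)sₕ²/nₕ with Wₕ = Nₕ/N, N = 26898.
County 4: Wₕ = 0.45698565; term = 0.45698565²·(1 − 0.05231045)·182100/643 = 56.0493.
County 3: Wₕ = 0.54301435; term = 0.54301435²·(1 − 0.18766260)·297100/2741 = 25.962869.
Sum = 82.012169.
SE = √(82.012169) = 9.06.

9.06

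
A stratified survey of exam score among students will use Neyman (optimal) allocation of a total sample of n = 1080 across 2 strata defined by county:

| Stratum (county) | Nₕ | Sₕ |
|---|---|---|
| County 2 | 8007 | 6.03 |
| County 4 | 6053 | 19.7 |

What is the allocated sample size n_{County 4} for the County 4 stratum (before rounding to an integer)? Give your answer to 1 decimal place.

Neyman allocation: nₕ = n·NₕSₕ / Σⱼ NⱼSⱼ.
Σ NⱼSⱼ = 8007·6.03 + 6053·19.7 = 167526.31.
n_{County 4} = 1080·6053·19.7 / 167526.31 = 768.7.

768.7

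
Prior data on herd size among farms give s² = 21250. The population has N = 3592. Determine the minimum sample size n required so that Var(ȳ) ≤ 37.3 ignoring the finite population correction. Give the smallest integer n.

570

Without fpc, n₀ = s²/D = 21250/37.3 = 569.7051.
Rounding up, n = 570.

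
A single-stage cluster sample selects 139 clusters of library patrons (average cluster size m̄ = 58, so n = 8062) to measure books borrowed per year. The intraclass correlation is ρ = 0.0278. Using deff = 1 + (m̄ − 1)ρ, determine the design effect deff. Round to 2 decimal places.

2.58

deff = 1 + (58 − 1)·0.0278 = 1 + 1.5846 = 2.5846.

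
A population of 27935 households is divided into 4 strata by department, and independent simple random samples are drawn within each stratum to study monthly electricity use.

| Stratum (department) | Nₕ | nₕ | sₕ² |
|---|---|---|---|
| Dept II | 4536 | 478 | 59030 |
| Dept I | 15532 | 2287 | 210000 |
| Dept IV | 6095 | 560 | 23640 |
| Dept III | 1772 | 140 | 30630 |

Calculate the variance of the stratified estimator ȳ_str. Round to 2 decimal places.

29.76

Var(ȳ_str) = Σₕ Wₕ²(1 − fₕ)sₕ²/nₕ with Wₕ = Nₕ/N, N = 27935.
Dept II: Wₕ = 0.16237695; term = 0.16237695²·(1 − 0.10537919)·59030/478 = 2.9129473.
Dept I: Wₕ = 0.55600501; term = 0.55600501²·(1 − 0.14724440)·210000/2287 = 24.206674.
Dept IV: Wₕ = 0.21818507; term = 0.21818507²·(1 − 0.09187859)·23640/560 = 1.8249603.
Dept III: Wₕ = 0.06343297; term = 0.06343297²·(1 − 0.07900677)·30630/140 = 0.81078458.
Sum = 29.755366.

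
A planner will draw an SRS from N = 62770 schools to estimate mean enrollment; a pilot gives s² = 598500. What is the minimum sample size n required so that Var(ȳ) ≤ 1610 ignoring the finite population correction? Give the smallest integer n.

Without fpc, n₀ = s²/D = 598500/1610 = 371.7391.
Rounding up, n = 372.

372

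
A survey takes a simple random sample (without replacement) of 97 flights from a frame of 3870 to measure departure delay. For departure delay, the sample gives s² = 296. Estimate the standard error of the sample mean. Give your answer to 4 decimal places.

1.7248

Under SRS without replacement, Var(ȳ) = (1 − f)·s²/n with f = n/N = 97/3870 = 0.02506460.
Var(ȳ) = (1 − 0.02506460)·296/97 = 0.97493540·3.0515464 = 2.9750606.
SE(ȳ) = √(2.9750606) = 1.7248.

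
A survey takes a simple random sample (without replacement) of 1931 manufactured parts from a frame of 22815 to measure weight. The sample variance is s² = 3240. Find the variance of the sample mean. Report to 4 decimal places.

Under SRS without replacement, Var(ȳ) = (1 − f)·s²/n with f = n/N = 1931/22815 = 0.08463730.
Var(ȳ) = (1 − 0.08463730)·3240/1931 = 0.91536270·1.6778871 = 1.5358753.

1.5359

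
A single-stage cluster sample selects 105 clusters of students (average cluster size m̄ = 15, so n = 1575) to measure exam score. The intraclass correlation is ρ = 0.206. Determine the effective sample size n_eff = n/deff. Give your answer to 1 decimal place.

deff = 1 + (15 − 1)·0.206 = 1 + 2.884 = 3.884.
n_eff = 1575 / 3.884 = 405.5.

405.5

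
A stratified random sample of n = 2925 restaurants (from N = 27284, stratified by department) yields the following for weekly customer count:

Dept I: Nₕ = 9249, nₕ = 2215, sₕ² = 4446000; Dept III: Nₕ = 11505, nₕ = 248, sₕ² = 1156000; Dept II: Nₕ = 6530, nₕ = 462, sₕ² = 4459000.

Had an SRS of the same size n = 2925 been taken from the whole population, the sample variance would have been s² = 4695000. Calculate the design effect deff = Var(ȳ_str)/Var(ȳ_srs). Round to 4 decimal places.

1.0468

Var(ȳ_str) = Σ Wₕ²(1−fₕ)sₕ²/nₕ with Wₕ = Nₕ/27284:
  Dept I: (9249/27284)²·(1−2215/9249)·4446000/2215 = 175.41906
  Dept III: (11505/27284)²·(1−248/11505)·1156000/248 = 810.95986
  Dept II: (6530/27284)²·(1−462/6530)·4459000/462 = 513.73383
  → Var(ȳ_str) = 1500.1128.
Var(ȳ_srs) = (1 − 2925/27284)·4695000/2925 = 1433.0493.
deff = 1500.1128 / 1433.0493 = 1.0468.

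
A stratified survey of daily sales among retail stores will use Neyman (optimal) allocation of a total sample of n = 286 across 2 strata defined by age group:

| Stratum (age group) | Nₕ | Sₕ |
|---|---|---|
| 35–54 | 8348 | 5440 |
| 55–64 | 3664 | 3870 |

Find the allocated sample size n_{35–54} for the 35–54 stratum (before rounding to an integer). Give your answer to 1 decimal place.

217.9

Neyman allocation: nₕ = n·NₕSₕ / Σⱼ NⱼSⱼ.
Σ NⱼSⱼ = 8348·5440 + 3664·3870 = 5.95928 × 10^7.
n_{35–54} = 286·8348·5440 / (5.95928 × 10^7) = 217.9.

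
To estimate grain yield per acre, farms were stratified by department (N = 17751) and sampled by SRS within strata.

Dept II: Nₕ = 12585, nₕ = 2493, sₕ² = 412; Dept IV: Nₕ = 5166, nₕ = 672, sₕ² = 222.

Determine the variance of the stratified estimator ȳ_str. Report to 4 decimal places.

0.0910

Var(ȳ_str) = Σₕ Wₕ²(1 − fₕ)sₕ²/nₕ with Wₕ = Nₕ/N, N = 17751.
Dept II: Wₕ = 0.70897414; term = 0.70897414²·(1 − 0.19809297)·412/2493 = 0.066613116.
Dept IV: Wₕ = 0.29102586; term = 0.29102586²·(1 − 0.13008130)·222/672 = 0.024340277.
Sum = 0.090953393.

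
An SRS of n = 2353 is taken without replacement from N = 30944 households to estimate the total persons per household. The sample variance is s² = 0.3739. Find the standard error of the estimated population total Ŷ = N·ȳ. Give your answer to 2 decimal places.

374.95

Var(Ŷ) = N²·Var(ȳ) = N²·(1 − n/N)·s²/n.
f = 2353/30944 = 0.07604059; Var(ȳ) = 0.92395941·0.3739/2353 = 1.4682041 × 10^-4.
Var(Ŷ) = 30944² · (1.4682041 × 10^-4) = 140585.11.
SE(Ŷ) = √(140585.11) = 374.95.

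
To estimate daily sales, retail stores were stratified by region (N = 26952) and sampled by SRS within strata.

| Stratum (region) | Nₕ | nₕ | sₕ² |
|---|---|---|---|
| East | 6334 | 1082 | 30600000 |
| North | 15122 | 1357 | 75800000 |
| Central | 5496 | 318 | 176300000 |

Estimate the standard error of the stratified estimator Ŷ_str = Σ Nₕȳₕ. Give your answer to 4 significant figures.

Var(Ŷ_str) = Σₕ Nₕ²(1 − fₕ)sₕ²/nₕ.
East: 6334²·(1 − 1082/6334)·30600000/1082 = 9.4079921 × 10^11.
North: 15122²·(1 − 1357/15122)·75800000/1357 = 1.1627191 × 10^13.
Central: 5496²·(1 − 318/5496)·176300000/318 = 1.5777346 × 10^13.
Sum = 2.8345336 × 10^13.
SE = √(2.8345336 × 10^13) = 5.324 × 10^6.

5.324 × 10^6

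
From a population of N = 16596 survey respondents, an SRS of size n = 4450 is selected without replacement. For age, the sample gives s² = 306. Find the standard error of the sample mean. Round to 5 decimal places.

Under SRS without replacement, Var(ȳ) = (1 − f)·s²/n with f = n/N = 4450/16596 = 0.26813690.
Var(ȳ) = (1 − 0.26813690)·306/4450 = 0.73186310·0.068764045 = 0.050325867.
SE(ȳ) = √(0.050325867) = 0.22433.

0.22433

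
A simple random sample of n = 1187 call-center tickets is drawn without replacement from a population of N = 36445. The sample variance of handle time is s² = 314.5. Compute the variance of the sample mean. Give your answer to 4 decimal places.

Under SRS without replacement, Var(ȳ) = (1 − f)·s²/n with f = n/N = 1187/36445 = 0.03256963.
Var(ȳ) = (1 − 0.03256963)·314.5/1187 = 0.96743037·0.26495366 = 0.25632422.

0.2563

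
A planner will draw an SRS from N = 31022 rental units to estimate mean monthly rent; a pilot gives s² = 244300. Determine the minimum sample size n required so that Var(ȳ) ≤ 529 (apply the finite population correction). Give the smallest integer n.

Without fpc, n₀ = s²/D = 244300/529 = 461.8147.
With fpc, (1 − n/N)·s²/n ≤ D requires n ≥ n₀/(1 + n₀/N) = 461.8147/(1 + 461.8147/31022) = 455.0407.
Rounding up, n = 456.

456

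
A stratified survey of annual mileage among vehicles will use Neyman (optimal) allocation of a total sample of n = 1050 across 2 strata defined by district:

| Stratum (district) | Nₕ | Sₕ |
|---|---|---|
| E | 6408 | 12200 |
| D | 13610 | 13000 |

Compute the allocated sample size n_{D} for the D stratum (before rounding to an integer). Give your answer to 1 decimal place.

Neyman allocation: nₕ = n·NₕSₕ / Σⱼ NⱼSⱼ.
Σ NⱼSⱼ = 6408·12200 + 13610·13000 = 2.551076 × 10^8.
n_{D} = 1050·13610·13000 / (2.551076 × 10^8) = 728.2.

728.2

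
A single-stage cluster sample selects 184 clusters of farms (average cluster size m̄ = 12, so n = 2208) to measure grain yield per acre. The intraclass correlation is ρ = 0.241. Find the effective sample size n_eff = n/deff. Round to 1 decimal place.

604.8

deff = 1 + (12 − 1)·0.241 = 1 + 2.651 = 3.651.
n_eff = 2208 / 3.651 = 604.8.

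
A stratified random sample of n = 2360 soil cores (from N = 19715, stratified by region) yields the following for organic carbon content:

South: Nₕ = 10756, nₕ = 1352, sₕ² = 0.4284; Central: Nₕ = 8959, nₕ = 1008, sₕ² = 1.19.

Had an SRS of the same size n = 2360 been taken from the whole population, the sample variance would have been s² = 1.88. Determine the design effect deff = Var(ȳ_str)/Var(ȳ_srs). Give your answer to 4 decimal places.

Var(ȳ_str) = Σ Wₕ²(1−fₕ)sₕ²/nₕ with Wₕ = Nₕ/19715:
  South: (10756/19715)²·(1−1352/10756)·0.4284/1352 = 8.2459865 × 10^-5
  Central: (8959/19715)²·(1−1008/8959)·1.19/1008 = 2.163586 × 10^-4
  → Var(ȳ_str) = 2.9881847 × 10^-4.
Var(ȳ_srs) = (1 − 2360/19715)·1.88/2360 = 7.0125131 × 10^-4.
deff = (2.9881847 × 10^-4) / (7.0125131 × 10^-4) = 0.4261.

0.4261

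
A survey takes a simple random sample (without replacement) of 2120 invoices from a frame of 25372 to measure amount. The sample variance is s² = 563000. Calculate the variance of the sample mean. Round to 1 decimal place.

Under SRS without replacement, Var(ȳ) = (1 − f)·s²/n with f = n/N = 2120/25372 = 0.08355668.
Var(ȳ) = (1 − 0.08355668)·563000/2120 = 0.91644332·265.56604 = 243.37622.

243.4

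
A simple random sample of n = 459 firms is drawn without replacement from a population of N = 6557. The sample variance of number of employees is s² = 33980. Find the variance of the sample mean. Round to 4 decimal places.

68.8483

Under SRS without replacement, Var(ȳ) = (1 − f)·s²/n with f = n/N = 459/6557 = 0.07000153.
Var(ȳ) = (1 − 0.07000153)·33980/459 = 0.92999847·74.030501 = 68.848253.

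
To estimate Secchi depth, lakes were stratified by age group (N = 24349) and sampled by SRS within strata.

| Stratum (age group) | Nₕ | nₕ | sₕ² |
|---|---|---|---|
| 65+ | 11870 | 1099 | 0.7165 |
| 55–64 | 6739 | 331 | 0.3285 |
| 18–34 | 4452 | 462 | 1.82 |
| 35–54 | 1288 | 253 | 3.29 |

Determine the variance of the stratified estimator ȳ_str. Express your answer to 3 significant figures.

3.60 × 10^-4

Var(ȳ_str) = Σₕ Wₕ²(1 − fₕ)sₕ²/nₕ with Wₕ = Nₕ/N, N = 24349.
65+: Wₕ = 0.48749435; term = 0.48749435²·(1 − 0.09258635)·0.7165/1099 = 1.4059277 × 10^-4.
55–64: Wₕ = 0.27676701; term = 0.27676701²·(1 − 0.04911708)·0.3285/331 = 7.2287479 × 10^-5.
18–34: Wₕ = 0.18284118; term = 0.18284118²·(1 − 0.10377358)·1.82/462 = 1.1803076 × 10^-4.
35–54: Wₕ = 0.05289745; term = 0.05289745²·(1 − 0.19642857)·3.29/253 = 2.9239459 × 10^-5.
Sum = 3.6015047 × 10^-4.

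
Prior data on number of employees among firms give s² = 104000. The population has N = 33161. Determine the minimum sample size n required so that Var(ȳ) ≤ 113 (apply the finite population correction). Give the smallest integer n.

896

Without fpc, n₀ = s²/D = 104000/113 = 920.3540.
With fpc, (1 − n/N)·s²/n ≤ D requires n ≥ n₀/(1 + n₀/N) = 920.3540/(1 + 920.3540/33161) = 895.5002.
Rounding up, n = 896.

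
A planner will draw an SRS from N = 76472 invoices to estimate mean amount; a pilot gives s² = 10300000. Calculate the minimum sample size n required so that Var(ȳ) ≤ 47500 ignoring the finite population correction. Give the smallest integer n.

Without fpc, n₀ = s²/D = 10300000/47500 = 216.8421.
Rounding up, n = 217.

217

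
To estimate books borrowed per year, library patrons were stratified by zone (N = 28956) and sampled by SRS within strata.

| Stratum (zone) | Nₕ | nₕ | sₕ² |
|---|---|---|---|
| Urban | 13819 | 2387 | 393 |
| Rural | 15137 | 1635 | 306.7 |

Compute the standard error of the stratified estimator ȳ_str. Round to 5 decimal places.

Var(ȳ_str) = Σₕ Wₕ²(1 − fₕ)sₕ²/nₕ with Wₕ = Nₕ/N, N = 28956.
Urban: Wₕ = 0.47724133; term = 0.47724133²·(1 − 0.17273319)·393/2387 = 0.031021431.
Rural: Wₕ = 0.52275867; term = 0.52275867²·(1 − 0.10801348)·306.7/1635 = 0.045725325.
Sum = 0.076746756.
SE = √(0.076746756) = 0.27703.

0.27703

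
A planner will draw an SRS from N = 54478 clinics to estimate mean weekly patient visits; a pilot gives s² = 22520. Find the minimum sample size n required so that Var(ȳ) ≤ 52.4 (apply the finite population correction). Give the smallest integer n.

427

Without fpc, n₀ = s²/D = 22520/52.4 = 429.7710.
With fpc, (1 − n/N)·s²/n ≤ D requires n ≥ n₀/(1 + n₀/N) = 429.7710/(1 + 429.7710/54478) = 426.4071.
Rounding up, n = 427.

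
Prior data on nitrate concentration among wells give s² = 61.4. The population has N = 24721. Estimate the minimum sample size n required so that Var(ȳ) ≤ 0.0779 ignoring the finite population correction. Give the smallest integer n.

Without fpc, n₀ = s²/D = 61.4/0.0779 = 788.1900.
Rounding up, n = 789.

789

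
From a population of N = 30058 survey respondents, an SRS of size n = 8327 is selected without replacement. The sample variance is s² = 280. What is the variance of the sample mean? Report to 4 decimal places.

0.0243

Under SRS without replacement, Var(ȳ) = (1 − f)·s²/n with f = n/N = 8327/30058 = 0.27703107.
Var(ȳ) = (1 − 0.27703107)·280/8327 = 0.72296893·0.033625555 = 0.024310232.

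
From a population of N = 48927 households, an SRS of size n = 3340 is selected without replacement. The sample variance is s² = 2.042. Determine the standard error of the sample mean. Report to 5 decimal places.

0.02387

Under SRS without replacement, Var(ȳ) = (1 − f)·s²/n with f = n/N = 3340/48927 = 0.06826497.
Var(ȳ) = (1 − 0.06826497)·2.042/3340 = 0.93173503·6.1137725 × 10^-4 = 5.696416 × 10^-4.
SE(ȳ) = √(5.696416 × 10^-4) = 0.02387.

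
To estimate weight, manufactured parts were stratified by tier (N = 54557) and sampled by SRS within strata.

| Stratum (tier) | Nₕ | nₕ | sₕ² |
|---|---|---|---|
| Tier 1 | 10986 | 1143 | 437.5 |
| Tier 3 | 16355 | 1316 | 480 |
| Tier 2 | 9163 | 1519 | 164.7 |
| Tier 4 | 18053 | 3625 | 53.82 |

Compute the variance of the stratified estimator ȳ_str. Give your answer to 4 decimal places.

0.0479

Var(ȳ_str) = Σₕ Wₕ²(1 − fₕ)sₕ²/nₕ with Wₕ = Nₕ/N, N = 54557.
Tier 1: Wₕ = 0.20136738; term = 0.20136738²·(1 − 0.10404151)·437.5/1143 = 0.013905863.
Tier 3: Wₕ = 0.29977821; term = 0.29977821²·(1 − 0.08046469)·480/1316 = 0.030140739.
Tier 2: Wₕ = 0.16795278; term = 0.16795278²·(1 − 0.16577540)·164.7/1519 = 0.0025514862.
Tier 4: Wₕ = 0.33090163; term = 0.33090163²·(1 − 0.20079765)·53.82/3625 = 0.0012992426.
Sum = 0.047897331.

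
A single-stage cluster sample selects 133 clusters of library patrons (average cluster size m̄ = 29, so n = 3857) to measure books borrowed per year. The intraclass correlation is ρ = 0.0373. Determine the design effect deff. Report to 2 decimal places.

2.04

deff = 1 + (29 − 1)·0.0373 = 1 + 1.0444 = 2.0444.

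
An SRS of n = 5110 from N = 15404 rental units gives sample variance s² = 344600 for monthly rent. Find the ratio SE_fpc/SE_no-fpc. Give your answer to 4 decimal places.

f = n/N = 5110/15404 = 0.33173202.
SE_no-fpc = √(s²/n) = 8.2119668; SE_fpc = √((1−f)s²/n) = 6.7130907.
Ratio = √(1−f) = 0.81747659.

0.8175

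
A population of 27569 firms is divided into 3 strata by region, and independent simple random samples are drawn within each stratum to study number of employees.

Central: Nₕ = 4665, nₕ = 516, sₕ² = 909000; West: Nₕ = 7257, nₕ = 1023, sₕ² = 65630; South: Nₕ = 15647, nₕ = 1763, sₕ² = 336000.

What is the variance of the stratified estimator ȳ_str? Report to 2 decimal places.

Var(ȳ_str) = Σₕ Wₕ²(1 − fₕ)sₕ²/nₕ with Wₕ = Nₕ/N, N = 27569.
Central: Wₕ = 0.16921180; term = 0.16921180²·(1 − 0.11061093)·909000/516 = 44.860823.
West: Wₕ = 0.26323044; term = 0.26323044²·(1 − 0.14096734)·65630/1023 = 3.8186395.
South: Wₕ = 0.56755776; term = 0.56755776²·(1 − 0.11267336)·336000/1763 = 54.474171.
Sum = 103.15363.

103.15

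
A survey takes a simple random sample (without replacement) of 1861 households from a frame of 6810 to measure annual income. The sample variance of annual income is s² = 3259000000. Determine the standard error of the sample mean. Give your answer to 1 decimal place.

1128.1

Under SRS without replacement, Var(ȳ) = (1 − f)·s²/n with f = n/N = 1861/6810 = 0.27327460.
Var(ȳ) = (1 − 0.27327460)·3259000000/1861 = 0.72672540·1.751209 × 10^6 = 1.2726481 × 10^6.
SE(ȳ) = √(1.2726481 × 10^6) = 1128.1.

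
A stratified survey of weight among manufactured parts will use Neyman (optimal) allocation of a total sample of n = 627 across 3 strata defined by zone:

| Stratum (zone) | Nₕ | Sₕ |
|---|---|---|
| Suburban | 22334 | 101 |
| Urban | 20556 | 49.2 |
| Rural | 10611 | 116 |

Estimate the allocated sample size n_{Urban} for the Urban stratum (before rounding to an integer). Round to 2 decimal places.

140.98

Neyman allocation: nₕ = n·NₕSₕ / Σⱼ NⱼSⱼ.
Σ NⱼSⱼ = 22334·101 + 20556·49.2 + 10611·116 = 4.4979652 × 10^6.
n_{Urban} = 627·20556·49.2 / (4.4979652 × 10^6) = 140.98.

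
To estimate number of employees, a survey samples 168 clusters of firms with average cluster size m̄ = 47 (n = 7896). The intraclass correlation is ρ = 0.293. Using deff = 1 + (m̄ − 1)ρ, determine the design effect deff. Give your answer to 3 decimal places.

deff = 1 + (47 − 1)·0.293 = 1 + 13.478 = 14.478.

14.478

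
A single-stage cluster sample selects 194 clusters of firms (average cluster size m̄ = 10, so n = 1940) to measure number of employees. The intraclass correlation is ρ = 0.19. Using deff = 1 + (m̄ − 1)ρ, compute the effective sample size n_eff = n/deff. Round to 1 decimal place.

deff = 1 + (10 − 1)·0.19 = 1 + 1.71 = 2.71.
n_eff = 1940 / 2.71 = 715.9.

715.9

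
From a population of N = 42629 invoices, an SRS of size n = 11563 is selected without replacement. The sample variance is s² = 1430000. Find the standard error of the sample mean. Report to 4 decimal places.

9.4934

Under SRS without replacement, Var(ȳ) = (1 − f)·s²/n with f = n/N = 11563/42629 = 0.27124727.
Var(ȳ) = (1 − 0.27124727)·1430000/11563 = 0.72875273·123.67033 = 90.125089.
SE(ȳ) = √(90.125089) = 9.4934.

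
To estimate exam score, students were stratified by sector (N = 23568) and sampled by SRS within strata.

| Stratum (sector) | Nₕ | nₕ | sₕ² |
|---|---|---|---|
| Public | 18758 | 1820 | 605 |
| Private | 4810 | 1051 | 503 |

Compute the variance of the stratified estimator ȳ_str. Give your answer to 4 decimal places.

Var(ȳ_str) = Σₕ Wₕ²(1 − fₕ)sₕ²/nₕ with Wₕ = Nₕ/N, N = 23568.
Public: Wₕ = 0.79590971; term = 0.79590971²·(1 − 0.09702527)·605/1820 = 0.190146.
Private: Wₕ = 0.20409029; term = 0.20409029²·(1 − 0.21850312)·503/1051 = 0.015578915.
Sum = 0.20572492.

0.2057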